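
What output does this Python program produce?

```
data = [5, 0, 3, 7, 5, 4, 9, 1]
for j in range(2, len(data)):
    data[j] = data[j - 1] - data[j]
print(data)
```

j=2: data[2] = 0-3 = -3 → [5, 0, -3, 7, 5, 4, 9, 1]
j=3: data[3] = (-3)-7 = -10 → [5, 0, -3, -10, 5, 4, 9, 1]
j=4: data[4] = (-10)-5 = -15 → [5, 0, -3, -10, -15, 4, 9, 1]
j=5: data[5] = (-15)-4 = -19 → [5, 0, -3, -10, -15, -19, 9, 1]
j=6: data[6] = (-19)-9 = -28 → [5, 0, -3, -10, -15, -19, -28, 1]
j=7: data[7] = (-28)-1 = -29 → [5, 0, -3, -10, -15, -19, -28, -29]

[5, 0, -3, -10, -15, -19, -28, -29]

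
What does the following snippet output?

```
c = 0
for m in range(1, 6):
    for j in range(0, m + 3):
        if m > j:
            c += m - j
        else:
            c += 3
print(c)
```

m=1,j=0: 1>0, c = 0+1 = 1
m=1,j=1: not 1>1, c = 1+3 = 4
m=1,j=2: not 1>2, c = 4+3 = 7
m=1,j=3: not 1>3, c = 7+3 = 10
m=2,j=0: 2>0, c = 10+2 = 12
m=2,j=1: 2>1, c = 12+1 = 13
m=2,j=2: not 2>2, c = 13+3 = 16
m=2,j=3: not 2>3, c = 16+3 = 19
m=2,j=4: not 2>4, c = 19+3 = 22
m=3,j=0: 3>0, c = 22+3 = 25
m=3,j=1: 3>1, c = 25+2 = 27
m=3,j=2: 3>2, c = 27+1 = 28
m=3,j=3: not 3>3, c = 28+3 = 31
m=3,j=4: not 3>4, c = 31+3 = 34
m=3,j=5: not 3>5, c = 34+3 = 37
m=4,j=0: 4>0, c = 37+4 = 41
m=4,j=1: 4>1, c = 41+3 = 44
m=4,j=2: 4>2, c = 44+2 = 46
m=4,j=3: 4>3, c = 46+1 = 47
m=4,j=4: not 4>4, c = 47+3 = 50
m=4,j=5: not 4>5, c = 50+3 = 53
m=4,j=6: not 4>6, c = 53+3 = 56
m=5,j=0: 5>0, c = 56+5 = 61
m=5,j=1: 5>1, c = 61+4 = 65
m=5,j=2: 5>2, c = 65+3 = 68
m=5,j=3: 5>3, c = 68+2 = 70
m=5,j=4: 5>4, c = 70+1 = 71
m=5,j=5: not 5>5, c = 71+3 = 74
m=5,j=6: not 5>6, c = 74+3 = 77
m=5,j=7: not 5>7, c = 77+3 = 80

80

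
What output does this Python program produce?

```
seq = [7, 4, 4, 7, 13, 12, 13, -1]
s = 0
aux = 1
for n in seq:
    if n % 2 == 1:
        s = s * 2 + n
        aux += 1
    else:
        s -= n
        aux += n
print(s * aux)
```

n=7: odd, s = 0*2+7 = 7; aux=2
n=4: not odd, s = 7-4 = 3; aux=6
n=4: not odd, s = 3-4 = -1; aux=10
n=7: odd, s = (-1)*2+7 = 5; aux=11
n=13: odd, s = 5*2+13 = 23; aux=12
n=12: not odd, s = 23-12 = 11; aux=24
n=13: odd, s = 11*2+13 = 35; aux=25
n=-1: odd, s = 35*2+(-1) = 69; aux=26
s*aux = 69*26 = 1794

1794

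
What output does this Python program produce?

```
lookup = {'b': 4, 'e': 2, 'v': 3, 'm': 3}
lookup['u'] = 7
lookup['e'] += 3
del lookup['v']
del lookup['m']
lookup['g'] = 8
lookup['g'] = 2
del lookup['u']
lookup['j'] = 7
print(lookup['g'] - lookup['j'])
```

lookup['u'] = 7 → {'b': 4, 'e': 2, 'v': 3, 'm': 3, 'u': 7}
lookup['e'] = 2+3 = 5 → {'b': 4, 'e': 5, 'v': 3, 'm': 3, 'u': 7}
del 'v' → {'b': 4, 'e': 5, 'm': 3, 'u': 7}
del 'm' → {'b': 4, 'e': 5, 'u': 7}
lookup['g'] = 8 → {'b': 4, 'e': 5, 'u': 7, 'g': 8}
lookup['g'] = 2 → {'b': 4, 'e': 5, 'u': 7, 'g': 2}
del 'u' → {'b': 4, 'e': 5, 'g': 2}
lookup['j'] = 7 → {'b': 4, 'e': 5, 'g': 2, 'j': 7}
lookup['g']-lookup['j'] = 2-7 = -5

-5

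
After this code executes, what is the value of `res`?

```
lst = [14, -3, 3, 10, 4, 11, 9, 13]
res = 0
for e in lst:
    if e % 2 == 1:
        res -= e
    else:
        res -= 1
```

e=14: not odd, res = 0-1 = -1
e=-3: odd, res = (-1)-(-3) = 2
e=3: odd, res = 2-3 = -1
e=10: not odd, res = (-1)-1 = -2
e=4: not odd, res = (-2)-1 = -3
e=11: odd, res = (-3)-11 = -14
e=9: odd, res = (-14)-9 = -23
e=13: odd, res = (-23)-13 = -36

-36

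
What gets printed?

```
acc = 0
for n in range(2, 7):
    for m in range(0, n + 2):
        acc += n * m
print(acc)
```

n=2,m=0: acc = 0+0 = 0
n=2,m=1: acc = 0+2 = 2
n=2,m=2: acc = 2+4 = 6
n=2,m=3: acc = 6+6 = 12
n=3,m=0: acc = 12+0 = 12
n=3,m=1: acc = 12+3 = 15
n=3,m=2: acc = 15+6 = 21
n=3,m=3: acc = 21+9 = 30
n=3,m=4: acc = 30+12 = 42
n=4,m=0: acc = 42+0 = 42
n=4,m=1: acc = 42+4 = 46
n=4,m=2: acc = 46+8 = 54
n=4,m=3: acc = 54+12 = 66
n=4,m=4: acc = 66+16 = 82
n=4,m=5: acc = 82+20 = 102
n=5,m=0: acc = 102+0 = 102
n=5,m=1: acc = 102+5 = 107
n=5,m=2: acc = 107+10 = 117
n=5,m=3: acc = 117+15 = 132
n=5,m=4: acc = 132+20 = 152
n=5,m=5: acc = 152+25 = 177
n=5,m=6: acc = 177+30 = 207
n=6,m=0: acc = 207+0 = 207
n=6,m=1: acc = 207+6 = 213
n=6,m=2: acc = 213+12 = 225
n=6,m=3: acc = 225+18 = 243
n=6,m=4: acc = 243+24 = 267
n=6,m=5: acc = 267+30 = 297
n=6,m=6: acc = 297+36 = 333
n=6,m=7: acc = 333+42 = 375

375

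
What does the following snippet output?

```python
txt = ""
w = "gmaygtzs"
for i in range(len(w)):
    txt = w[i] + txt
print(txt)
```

i=0: prepend 'g' → 'g'
i=1: prepend 'm' → 'mg'
i=2: prepend 'a' → 'amg'
i=3: prepend 'y' → 'yamg'
i=4: prepend 'g' → 'gyamg'
i=5: prepend 't' → 'tgyamg'
i=6: prepend 'z' → 'ztgyamg'
i=7: prepend 's' → 'sztgyamg'

sztgyamg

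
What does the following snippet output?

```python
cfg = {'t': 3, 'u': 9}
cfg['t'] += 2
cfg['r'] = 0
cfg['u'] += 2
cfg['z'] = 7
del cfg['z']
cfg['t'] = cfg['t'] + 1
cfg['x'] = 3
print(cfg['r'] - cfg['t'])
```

-6

cfg['t'] = 3+2 = 5 → {'t': 5, 'u': 9}
cfg['r'] = 0 → {'t': 5, 'u': 9, 'r': 0}
cfg['u'] = 9+2 = 11 → {'t': 5, 'u': 11, 'r': 0}
cfg['z'] = 7 → {'t': 5, 'u': 11, 'r': 0, 'z': 7}
del 'z' → {'t': 5, 'u': 11, 'r': 0}
cfg['t'] = cfg['t']+1 = 6 → {'t': 6, 'u': 11, 'r': 0}
cfg['x'] = 3 → {'t': 6, 'u': 11, 'r': 0, 'x': 3}
cfg['r']-cfg['t'] = 0-6 = -6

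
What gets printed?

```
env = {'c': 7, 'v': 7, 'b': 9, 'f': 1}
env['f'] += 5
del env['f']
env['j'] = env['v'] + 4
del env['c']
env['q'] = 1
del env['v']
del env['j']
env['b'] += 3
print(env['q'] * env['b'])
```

12

env['f'] = 1+5 = 6 → {'c': 7, 'v': 7, 'b': 9, 'f': 6}
del 'f' → {'c': 7, 'v': 7, 'b': 9}
env['j'] = env['v']+4 = 11 → {'c': 7, 'v': 7, 'b': 9, 'j': 11}
del 'c' → {'v': 7, 'b': 9, 'j': 11}
env['q'] = 1 → {'v': 7, 'b': 9, 'j': 11, 'q': 1}
del 'v' → {'b': 9, 'j': 11, 'q': 1}
del 'j' → {'b': 9, 'q': 1}
env['b'] = 9+3 = 12 → {'b': 12, 'q': 1}
env['q']*env['b'] = 1*12 = 12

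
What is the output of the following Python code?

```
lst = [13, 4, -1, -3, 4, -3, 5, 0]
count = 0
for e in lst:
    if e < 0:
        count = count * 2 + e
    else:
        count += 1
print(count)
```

e=13: not <0, count = 0+1 = 1
e=4: not <0, count = 1+1 = 2
e=-1: <0, count = 2*2+(-1) = 3
e=-3: <0, count = 3*2+(-3) = 3
e=4: not <0, count = 3+1 = 4
e=-3: <0, count = 4*2+(-3) = 5
e=5: not <0, count = 5+1 = 6
e=0: not <0, count = 6+1 = 7

7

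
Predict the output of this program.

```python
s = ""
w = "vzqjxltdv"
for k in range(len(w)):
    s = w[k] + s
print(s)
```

k=0: prepend 'v' → 'v'
k=1: prepend 'z' → 'zv'
k=2: prepend 'q' → 'qzv'
k=3: prepend 'j' → 'jqzv'
k=4: prepend 'x' → 'xjqzv'
k=5: prepend 'l' → 'lxjqzv'
k=6: prepend 't' → 'tlxjqzv'
k=7: prepend 'd' → 'dtlxjqzv'
k=8: prepend 'v' → 'vdtlxjqzv'

vdtlxjqzv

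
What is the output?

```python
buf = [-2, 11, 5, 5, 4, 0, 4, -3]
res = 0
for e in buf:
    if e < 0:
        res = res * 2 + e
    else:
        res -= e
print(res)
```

e=-2: <0, res = 0*2+(-2) = -2
e=11: not <0, res = (-2)-11 = -13
e=5: not <0, res = (-13)-5 = -18
e=5: not <0, res = (-18)-5 = -23
e=4: not <0, res = (-23)-4 = -27
e=0: not <0, res = (-27)-0 = -27
e=4: not <0, res = (-27)-4 = -31
e=-3: <0, res = (-31)*2+(-3) = -65

-65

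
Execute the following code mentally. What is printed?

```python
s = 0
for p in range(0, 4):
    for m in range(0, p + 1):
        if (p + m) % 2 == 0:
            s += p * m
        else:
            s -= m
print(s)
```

p=0,m=0: even sum, s = 0+0 = 0
p=1,m=0: odd sum, s = 0-0 = 0
p=1,m=1: even sum, s = 0+1 = 1
p=2,m=0: even sum, s = 1+0 = 1
p=2,m=1: odd sum, s = 1-1 = 0
p=2,m=2: even sum, s = 0+4 = 4
p=3,m=0: odd sum, s = 4-0 = 4
p=3,m=1: even sum, s = 4+3 = 7
p=3,m=2: odd sum, s = 7-2 = 5
p=3,m=3: even sum, s = 5+9 = 14

14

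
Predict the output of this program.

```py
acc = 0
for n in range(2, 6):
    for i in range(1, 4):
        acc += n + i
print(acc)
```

n=2,i=1: acc = 0+3 = 3
n=2,i=2: acc = 3+4 = 7
n=2,i=3: acc = 7+5 = 12
n=3,i=1: acc = 12+4 = 16
n=3,i=2: acc = 16+5 = 21
n=3,i=3: acc = 21+6 = 27
n=4,i=1: acc = 27+5 = 32
n=4,i=2: acc = 32+6 = 38
n=4,i=3: acc = 38+7 = 45
n=5,i=1: acc = 45+6 = 51
n=5,i=2: acc = 51+7 = 58
n=5,i=3: acc = 58+8 = 66

66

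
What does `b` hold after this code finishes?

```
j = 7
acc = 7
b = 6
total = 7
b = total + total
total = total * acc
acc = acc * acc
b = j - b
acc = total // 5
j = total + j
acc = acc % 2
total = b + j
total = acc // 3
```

-7

b = 7+7 = 14
total = 7*7 = 49
acc = 7*7 = 49
b = 7-14 = -7
acc = 49//5 = 9
j = 49+7 = 56
acc = 9%2 = 1
total = (-7)+56 = 49
total = 1//3 = 0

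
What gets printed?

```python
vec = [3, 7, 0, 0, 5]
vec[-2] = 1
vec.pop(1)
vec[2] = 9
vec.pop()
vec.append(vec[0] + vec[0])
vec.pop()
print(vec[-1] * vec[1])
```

vec[-2] = 1 → [3, 7, 0, 1, 5]
pop(1) removes 7 → [3, 0, 1, 5]
vec[2] = 9 → [3, 0, 9, 5]
pop() removes 5 → [3, 0, 9]
append vec[0]+vec[0] = 3+3 = 6 → [3, 0, 9, 6]
pop() removes 6 → [3, 0, 9]
vec[-1]*vec[1] = 9*0 = 0

0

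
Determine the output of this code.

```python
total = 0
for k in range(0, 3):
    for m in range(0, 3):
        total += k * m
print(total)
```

k=0,m=0: total = 0+0 = 0
k=0,m=1: total = 0+0 = 0
k=0,m=2: total = 0+0 = 0
k=1,m=0: total = 0+0 = 0
k=1,m=1: total = 0+1 = 1
k=1,m=2: total = 1+2 = 3
k=2,m=0: total = 3+0 = 3
k=2,m=1: total = 3+2 = 5
k=2,m=2: total = 5+4 = 9

9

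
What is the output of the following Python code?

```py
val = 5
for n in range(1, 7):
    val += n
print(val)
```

n=1: val = 5+1 = 6
n=2: val = 6+2 = 8
n=3: val = 8+3 = 11
n=4: val = 11+4 = 15
n=5: val = 15+5 = 20
n=6: val = 20+6 = 26

26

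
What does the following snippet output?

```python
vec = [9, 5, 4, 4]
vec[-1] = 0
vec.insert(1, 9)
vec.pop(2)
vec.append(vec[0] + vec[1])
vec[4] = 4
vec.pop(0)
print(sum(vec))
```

17

vec[-1] = 0 → [9, 5, 4, 0]
insert 9 at 1 → [9, 9, 5, 4, 0]
pop(2) removes 5 → [9, 9, 4, 0]
append vec[0]+vec[1] = 9+9 = 18 → [9, 9, 4, 0, 18]
vec[4] = 4 → [9, 9, 4, 0, 4]
pop(0) removes 9 → [9, 4, 0, 4]
sum = 17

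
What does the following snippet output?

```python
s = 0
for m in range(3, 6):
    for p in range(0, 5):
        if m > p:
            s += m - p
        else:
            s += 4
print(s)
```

m=3,p=0: 3>0, s = 0+3 = 3
m=3,p=1: 3>1, s = 3+2 = 5
m=3,p=2: 3>2, s = 5+1 = 6
m=3,p=3: not 3>3, s = 6+4 = 10
m=3,p=4: not 3>4, s = 10+4 = 14
m=4,p=0: 4>0, s = 14+4 = 18
m=4,p=1: 4>1, s = 18+3 = 21
m=4,p=2: 4>2, s = 21+2 = 23
m=4,p=3: 4>3, s = 23+1 = 24
m=4,p=4: not 4>4, s = 24+4 = 28
m=5,p=0: 5>0, s = 28+5 = 33
m=5,p=1: 5>1, s = 33+4 = 37
m=5,p=2: 5>2, s = 37+3 = 40
m=5,p=3: 5>3, s = 40+2 = 42
m=5,p=4: 5>4, s = 42+1 = 43

43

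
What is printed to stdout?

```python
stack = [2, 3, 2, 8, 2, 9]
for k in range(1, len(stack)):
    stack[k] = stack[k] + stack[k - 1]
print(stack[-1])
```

k=1: stack[1] = 3+2 = 5 → [2, 5, 2, 8, 2, 9]
k=2: stack[2] = 2+5 = 7 → [2, 5, 7, 8, 2, 9]
k=3: stack[3] = 8+7 = 15 → [2, 5, 7, 15, 2, 9]
k=4: stack[4] = 2+15 = 17 → [2, 5, 7, 15, 17, 9]
k=5: stack[5] = 9+17 = 26 → [2, 5, 7, 15, 17, 26]

26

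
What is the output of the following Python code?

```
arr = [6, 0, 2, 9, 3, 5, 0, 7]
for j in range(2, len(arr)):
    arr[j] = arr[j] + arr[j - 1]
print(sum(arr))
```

j=2: arr[2] = 2+0 = 2 → [6, 0, 2, 9, 3, 5, 0, 7]
j=3: arr[3] = 9+2 = 11 → [6, 0, 2, 11, 3, 5, 0, 7]
j=4: arr[4] = 3+11 = 14 → [6, 0, 2, 11, 14, 5, 0, 7]
j=5: arr[5] = 5+14 = 19 → [6, 0, 2, 11, 14, 19, 0, 7]
j=6: arr[6] = 0+19 = 19 → [6, 0, 2, 11, 14, 19, 19, 7]
j=7: arr[7] = 7+19 = 26 → [6, 0, 2, 11, 14, 19, 19, 26]
sum = 97

97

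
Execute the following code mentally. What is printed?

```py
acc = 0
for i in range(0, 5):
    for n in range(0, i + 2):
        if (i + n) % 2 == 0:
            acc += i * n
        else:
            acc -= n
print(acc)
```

i=0,n=0: even sum, acc = 0+0 = 0
i=0,n=1: odd sum, acc = 0-1 = -1
i=1,n=0: odd sum, acc = (-1)-0 = -1
i=1,n=1: even sum, acc = (-1)+1 = 0
i=1,n=2: odd sum, acc = 0-2 = -2
i=2,n=0: even sum, acc = (-2)+0 = -2
i=2,n=1: odd sum, acc = (-2)-1 = -3
i=2,n=2: even sum, acc = (-3)+4 = 1
i=2,n=3: odd sum, acc = 1-3 = -2
i=3,n=0: odd sum, acc = (-2)-0 = -2
i=3,n=1: even sum, acc = (-2)+3 = 1
i=3,n=2: odd sum, acc = 1-2 = -1
i=3,n=3: even sum, acc = (-1)+9 = 8
i=3,n=4: odd sum, acc = 8-4 = 4
i=4,n=0: even sum, acc = 4+0 = 4
i=4,n=1: odd sum, acc = 4-1 = 3
i=4,n=2: even sum, acc = 3+8 = 11
i=4,n=3: odd sum, acc = 11-3 = 8
i=4,n=4: even sum, acc = 8+16 = 24
i=4,n=5: odd sum, acc = 24-5 = 19

19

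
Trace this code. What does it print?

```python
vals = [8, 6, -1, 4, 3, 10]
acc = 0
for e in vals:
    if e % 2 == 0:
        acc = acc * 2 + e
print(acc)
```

e=8: even, acc = 0*2+8 = 8
e=6: even, acc = 8*2+6 = 22
e=-1: not even
e=4: even, acc = 22*2+4 = 48
e=3: not even
e=10: even, acc = 48*2+10 = 106

106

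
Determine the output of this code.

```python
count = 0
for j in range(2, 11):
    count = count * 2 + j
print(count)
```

1524

j=2: count = 0*2+2 = 2
j=3: count = 2*2+3 = 7
j=4: count = 7*2+4 = 18
j=5: count = 18*2+5 = 41
j=6: count = 41*2+6 = 88
j=7: count = 88*2+7 = 183
j=8: count = 183*2+8 = 374
j=9: count = 374*2+9 = 757
j=10: count = 757*2+10 = 1524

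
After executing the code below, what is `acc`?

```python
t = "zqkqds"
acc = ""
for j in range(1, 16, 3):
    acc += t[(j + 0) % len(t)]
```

'qdqdq'

j=1: add t[1]='q' → 'q'
j=4: add t[4]='d' → 'qd'
j=7: add t[1]='q' → 'qdq'
j=10: add t[4]='d' → 'qdqd'
j=13: add t[1]='q' → 'qdqdq'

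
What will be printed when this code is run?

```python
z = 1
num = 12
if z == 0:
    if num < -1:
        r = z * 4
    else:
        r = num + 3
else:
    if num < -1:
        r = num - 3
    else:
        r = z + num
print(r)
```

13

z=1, num=12
z == 0 is False; num < -1 is False
→ r = z + num = 13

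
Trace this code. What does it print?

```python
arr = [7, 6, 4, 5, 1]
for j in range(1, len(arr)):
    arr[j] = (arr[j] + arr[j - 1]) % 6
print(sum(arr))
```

22

j=1: arr[1] = (6+7)%6 = 1 → [7, 1, 4, 5, 1]
j=2: arr[2] = (4+1)%6 = 5 → [7, 1, 5, 5, 1]
j=3: arr[3] = (5+5)%6 = 4 → [7, 1, 5, 4, 1]
j=4: arr[4] = (1+4)%6 = 5 → [7, 1, 5, 4, 5]
sum = 22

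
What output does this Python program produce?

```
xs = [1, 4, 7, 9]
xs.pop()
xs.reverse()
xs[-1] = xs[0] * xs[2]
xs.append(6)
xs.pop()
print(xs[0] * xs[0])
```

49

pop() removes 9 → [1, 4, 7]
reverse → [7, 4, 1]
xs[-1] = xs[0]*xs[2] = 7*1 = 7 → [7, 4, 7]
append 6 → [7, 4, 7, 6]
pop() removes 6 → [7, 4, 7]
xs[0]*xs[0] = 7*7 = 49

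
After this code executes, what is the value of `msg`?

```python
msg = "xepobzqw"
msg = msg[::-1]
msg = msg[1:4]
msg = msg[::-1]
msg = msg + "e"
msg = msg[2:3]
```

'q'

reverse → 'wqzbopex'
slice [1:4] → 'qzb'
reverse → 'bzq'
+ 'e' → 'bzqe'
slice [2:3] → 'q'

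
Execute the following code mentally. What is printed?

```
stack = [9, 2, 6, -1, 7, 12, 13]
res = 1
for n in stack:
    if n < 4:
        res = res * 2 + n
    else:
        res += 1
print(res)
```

n=9: not <4, res = 1+1 = 2
n=2: <4, res = 2*2+2 = 6
n=6: not <4, res = 6+1 = 7
n=-1: <4, res = 7*2+(-1) = 13
n=7: not <4, res = 13+1 = 14
n=12: not <4, res = 14+1 = 15
n=13: not <4, res = 15+1 = 16

16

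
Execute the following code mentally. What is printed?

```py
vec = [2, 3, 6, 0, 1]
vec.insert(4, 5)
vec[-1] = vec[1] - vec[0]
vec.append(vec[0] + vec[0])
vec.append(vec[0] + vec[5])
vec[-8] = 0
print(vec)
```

[0, 3, 6, 0, 5, 1, 4, 3]

insert 5 at 4 → [2, 3, 6, 0, 5, 1]
vec[-1] = vec[1]-vec[0] = 3-2 = 1 → [2, 3, 6, 0, 5, 1]
append vec[0]+vec[0] = 2+2 = 4 → [2, 3, 6, 0, 5, 1, 4]
append vec[0]+vec[5] = 2+1 = 3 → [2, 3, 6, 0, 5, 1, 4, 3]
vec[-8] = 0 → [0, 3, 6, 0, 5, 1, 4, 3]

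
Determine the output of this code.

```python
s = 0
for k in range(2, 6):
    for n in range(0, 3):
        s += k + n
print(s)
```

k=2,n=0: s = 0+2 = 2
k=2,n=1: s = 2+3 = 5
k=2,n=2: s = 5+4 = 9
k=3,n=0: s = 9+3 = 12
k=3,n=1: s = 12+4 = 16
k=3,n=2: s = 16+5 = 21
k=4,n=0: s = 21+4 = 25
k=4,n=1: s = 25+5 = 30
k=4,n=2: s = 30+6 = 36
k=5,n=0: s = 36+5 = 41
k=5,n=1: s = 41+6 = 47
k=5,n=2: s = 47+7 = 54

54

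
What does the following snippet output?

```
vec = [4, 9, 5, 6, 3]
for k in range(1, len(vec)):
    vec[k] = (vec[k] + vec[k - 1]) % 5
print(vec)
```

k=1: vec[1] = (9+4)%5 = 3 → [4, 3, 5, 6, 3]
k=2: vec[2] = (5+3)%5 = 3 → [4, 3, 3, 6, 3]
k=3: vec[3] = (6+3)%5 = 4 → [4, 3, 3, 4, 3]
k=4: vec[4] = (3+4)%5 = 2 → [4, 3, 3, 4, 2]

[4, 3, 3, 4, 2]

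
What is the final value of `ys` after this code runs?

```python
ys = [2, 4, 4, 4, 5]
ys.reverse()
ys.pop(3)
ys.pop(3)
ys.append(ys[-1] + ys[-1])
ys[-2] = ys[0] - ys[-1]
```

reverse → [5, 4, 4, 4, 2]
pop(3) removes 4 → [5, 4, 4, 2]
pop(3) removes 2 → [5, 4, 4]
append ys[-1]+ys[-1] = 4+4 = 8 → [5, 4, 4, 8]
ys[-2] = ys[0]-ys[-1] = 5-8 = -3 → [5, 4, -3, 8]

[5, 4, -3, 8]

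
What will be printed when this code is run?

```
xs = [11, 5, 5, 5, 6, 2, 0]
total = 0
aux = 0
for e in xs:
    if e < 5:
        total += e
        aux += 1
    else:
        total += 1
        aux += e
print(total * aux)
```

238

e=11: not <5, total = 0+1 = 1; aux=11
e=5: not <5, total = 1+1 = 2; aux=16
e=5: not <5, total = 2+1 = 3; aux=21
e=5: not <5, total = 3+1 = 4; aux=26
e=6: not <5, total = 4+1 = 5; aux=32
e=2: <5, total = 5+2 = 7; aux=33
e=0: <5, total = 7+0 = 7; aux=34
total*aux = 7*34 = 238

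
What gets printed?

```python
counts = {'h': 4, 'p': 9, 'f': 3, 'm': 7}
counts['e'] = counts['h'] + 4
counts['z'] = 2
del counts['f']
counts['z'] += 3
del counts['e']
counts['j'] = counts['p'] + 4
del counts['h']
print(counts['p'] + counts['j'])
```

22

counts['e'] = counts['h']+4 = 8 → {'h': 4, 'p': 9, 'f': 3, 'm': 7, 'e': 8}
counts['z'] = 2 → {'h': 4, 'p': 9, 'f': 3, 'm': 7, 'e': 8, 'z': 2}
del 'f' → {'h': 4, 'p': 9, 'm': 7, 'e': 8, 'z': 2}
counts['z'] = 2+3 = 5 → {'h': 4, 'p': 9, 'm': 7, 'e': 8, 'z': 5}
del 'e' → {'h': 4, 'p': 9, 'm': 7, 'z': 5}
counts['j'] = counts['p']+4 = 13 → {'h': 4, 'p': 9, 'm': 7, 'z': 5, 'j': 13}
del 'h' → {'p': 9, 'm': 7, 'z': 5, 'j': 13}
counts['p']+counts['j'] = 9+13 = 22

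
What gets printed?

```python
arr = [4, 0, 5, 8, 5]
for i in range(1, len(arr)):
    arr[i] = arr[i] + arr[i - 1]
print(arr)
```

i=1: arr[1] = 0+4 = 4 → [4, 4, 5, 8, 5]
i=2: arr[2] = 5+4 = 9 → [4, 4, 9, 8, 5]
i=3: arr[3] = 8+9 = 17 → [4, 4, 9, 17, 5]
i=4: arr[4] = 5+17 = 22 → [4, 4, 9, 17, 22]

[4, 4, 9, 17, 22]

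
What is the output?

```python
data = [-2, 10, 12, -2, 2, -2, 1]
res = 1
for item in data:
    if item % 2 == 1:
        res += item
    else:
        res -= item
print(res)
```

-16

item=-2: not odd, res = 1-(-2) = 3
item=10: not odd, res = 3-10 = -7
item=12: not odd, res = (-7)-12 = -19
item=-2: not odd, res = (-19)-(-2) = -17
item=2: not odd, res = (-17)-2 = -19
item=-2: not odd, res = (-19)-(-2) = -17
item=1: odd, res = (-17)+1 = -16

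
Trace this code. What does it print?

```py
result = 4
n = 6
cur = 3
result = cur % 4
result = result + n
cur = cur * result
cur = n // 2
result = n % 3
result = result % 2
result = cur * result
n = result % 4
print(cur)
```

3

result = 3%4 = 3
result = 3+6 = 9
cur = 3*9 = 27
cur = 6//2 = 3
result = 6%3 = 0
result = 0%2 = 0
result = 3*0 = 0
n = 0%4 = 0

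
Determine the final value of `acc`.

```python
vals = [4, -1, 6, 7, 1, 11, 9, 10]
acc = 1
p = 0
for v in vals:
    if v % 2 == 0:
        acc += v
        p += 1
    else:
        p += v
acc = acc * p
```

630

v=4: even, acc = 1+4 = 5; p=1
v=-1: not even; p=0
v=6: even, acc = 5+6 = 11; p=1
v=7: not even; p=8
v=1: not even; p=9
v=11: not even; p=20
v=9: not even; p=29
v=10: even, acc = 11+10 = 21; p=30
acc*p = 21*30 = 630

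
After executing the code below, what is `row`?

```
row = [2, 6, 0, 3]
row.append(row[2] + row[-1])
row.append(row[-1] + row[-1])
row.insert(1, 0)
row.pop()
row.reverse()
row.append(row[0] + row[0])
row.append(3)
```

append row[2]+row[-1] = 0+3 = 3 → [2, 6, 0, 3, 3]
append row[-1]+row[-1] = 3+3 = 6 → [2, 6, 0, 3, 3, 6]
insert 0 at 1 → [2, 0, 6, 0, 3, 3, 6]
pop() removes 6 → [2, 0, 6, 0, 3, 3]
reverse → [3, 3, 0, 6, 0, 2]
append row[0]+row[0] = 3+3 = 6 → [3, 3, 0, 6, 0, 2, 6]
append 3 → [3, 3, 0, 6, 0, 2, 6, 3]

[3, 3, 0, 6, 0, 2, 6, 3]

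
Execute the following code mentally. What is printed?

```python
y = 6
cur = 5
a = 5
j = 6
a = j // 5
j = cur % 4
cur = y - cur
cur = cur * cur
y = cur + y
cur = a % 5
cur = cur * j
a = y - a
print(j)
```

a = 6//5 = 1
j = 5%4 = 1
cur = 6-5 = 1
cur = 1*1 = 1
y = 1+6 = 7
cur = 1%5 = 1
cur = 1*1 = 1
a = 7-1 = 6

1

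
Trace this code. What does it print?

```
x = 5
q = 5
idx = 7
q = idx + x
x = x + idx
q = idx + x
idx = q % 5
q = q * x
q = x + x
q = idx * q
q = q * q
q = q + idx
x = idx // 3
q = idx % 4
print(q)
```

q = 7+5 = 12
x = 5+7 = 12
q = 7+12 = 19
idx = 19%5 = 4
q = 19*12 = 228
q = 12+12 = 24
q = 4*24 = 96
q = 96*96 = 9216
q = 9216+4 = 9220
x = 4//3 = 1
q = 4%4 = 0

0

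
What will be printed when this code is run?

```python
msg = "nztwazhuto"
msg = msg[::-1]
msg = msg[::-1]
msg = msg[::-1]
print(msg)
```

reverse → 'otuhzawtzn'
reverse → 'nztwazhuto'
reverse → 'otuhzawtzn'

otuhzawtzn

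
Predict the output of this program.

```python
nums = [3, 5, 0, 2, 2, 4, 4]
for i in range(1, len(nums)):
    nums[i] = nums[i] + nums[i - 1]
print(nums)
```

[3, 8, 8, 10, 12, 16, 20]

i=1: nums[1] = 5+3 = 8 → [3, 8, 0, 2, 2, 4, 4]
i=2: nums[2] = 0+8 = 8 → [3, 8, 8, 2, 2, 4, 4]
i=3: nums[3] = 2+8 = 10 → [3, 8, 8, 10, 2, 4, 4]
i=4: nums[4] = 2+10 = 12 → [3, 8, 8, 10, 12, 4, 4]
i=5: nums[5] = 4+12 = 16 → [3, 8, 8, 10, 12, 16, 4]
i=6: nums[6] = 4+16 = 20 → [3, 8, 8, 10, 12, 16, 20]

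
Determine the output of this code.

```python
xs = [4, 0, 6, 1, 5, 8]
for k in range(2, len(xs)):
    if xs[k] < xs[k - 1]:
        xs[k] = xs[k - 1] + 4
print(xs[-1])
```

k=2: 6>=0, unchanged → [4, 0, 6, 1, 5, 8]
k=3: 1<6, xs[3] = 6+4 = 10 → [4, 0, 6, 10, 5, 8]
k=4: 5<10, xs[4] = 10+4 = 14 → [4, 0, 6, 10, 14, 8]
k=5: 8<14, xs[5] = 14+4 = 18 → [4, 0, 6, 10, 14, 18]

18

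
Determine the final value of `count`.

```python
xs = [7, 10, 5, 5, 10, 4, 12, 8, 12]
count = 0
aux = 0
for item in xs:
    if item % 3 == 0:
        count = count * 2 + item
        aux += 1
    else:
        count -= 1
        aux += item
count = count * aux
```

item=7: not %3==0, count = 0-1 = -1; aux=7
item=10: not %3==0, count = (-1)-1 = -2; aux=17
item=5: not %3==0, count = (-2)-1 = -3; aux=22
item=5: not %3==0, count = (-3)-1 = -4; aux=27
item=10: not %3==0, count = (-4)-1 = -5; aux=37
item=4: not %3==0, count = (-5)-1 = -6; aux=41
item=12: %3==0, count = (-6)*2+12 = 0; aux=42
item=8: not %3==0, count = 0-1 = -1; aux=50
item=12: %3==0, count = (-1)*2+12 = 10; aux=51
count*aux = 10*51 = 510

510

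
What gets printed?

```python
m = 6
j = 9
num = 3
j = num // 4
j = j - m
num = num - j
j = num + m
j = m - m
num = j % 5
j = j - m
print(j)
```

-6

j = 3//4 = 0
j = 0-6 = -6
num = 3-(-6) = 9
j = 9+6 = 15
j = 6-6 = 0
num = 0%5 = 0
j = 0-6 = -6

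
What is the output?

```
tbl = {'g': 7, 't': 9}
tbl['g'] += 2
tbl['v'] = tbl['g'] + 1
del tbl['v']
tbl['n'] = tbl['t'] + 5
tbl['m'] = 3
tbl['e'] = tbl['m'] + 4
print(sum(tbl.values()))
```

tbl['g'] = 7+2 = 9 → {'g': 9, 't': 9}
tbl['v'] = tbl['g']+1 = 10 → {'g': 9, 't': 9, 'v': 10}
del 'v' → {'g': 9, 't': 9}
tbl['n'] = tbl['t']+5 = 14 → {'g': 9, 't': 9, 'n': 14}
tbl['m'] = 3 → {'g': 9, 't': 9, 'n': 14, 'm': 3}
tbl['e'] = tbl['m']+4 = 7 → {'g': 9, 't': 9, 'n': 14, 'm': 3, 'e': 7}
sum of values = 42

42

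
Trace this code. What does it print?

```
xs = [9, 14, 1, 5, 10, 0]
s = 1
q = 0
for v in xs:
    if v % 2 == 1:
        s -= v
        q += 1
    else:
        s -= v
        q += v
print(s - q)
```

v=9: odd, s = 1-9 = -8; q=1
v=14: not odd, s = (-8)-14 = -22; q=15
v=1: odd, s = (-22)-1 = -23; q=16
v=5: odd, s = (-23)-5 = -28; q=17
v=10: not odd, s = (-28)-10 = -38; q=27
v=0: not odd, s = (-38)-0 = -38; q=27
s-q = (-38)-27 = -65

-65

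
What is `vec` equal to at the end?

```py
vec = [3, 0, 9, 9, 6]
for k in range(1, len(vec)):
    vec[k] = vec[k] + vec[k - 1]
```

[3, 3, 12, 21, 27]

k=1: vec[1] = 0+3 = 3 → [3, 3, 9, 9, 6]
k=2: vec[2] = 9+3 = 12 → [3, 3, 12, 9, 6]
k=3: vec[3] = 9+12 = 21 → [3, 3, 12, 21, 6]
k=4: vec[4] = 6+21 = 27 → [3, 3, 12, 21, 27]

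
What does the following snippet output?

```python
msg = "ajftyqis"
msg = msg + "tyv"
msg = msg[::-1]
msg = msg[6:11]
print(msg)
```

ytfja

+ 'tyv' → 'ajftyqistyv'
reverse → 'vytsiqytfja'
slice [6:11] → 'ytfja'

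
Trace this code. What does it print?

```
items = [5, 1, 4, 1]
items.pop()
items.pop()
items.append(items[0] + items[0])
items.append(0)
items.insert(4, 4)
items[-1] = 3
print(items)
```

[5, 1, 10, 0, 3]

pop() removes 1 → [5, 1, 4]
pop() removes 4 → [5, 1]
append items[0]+items[0] = 5+5 = 10 → [5, 1, 10]
append 0 → [5, 1, 10, 0]
insert 4 at 4 → [5, 1, 10, 0, 4]
items[-1] = 3 → [5, 1, 10, 0, 3]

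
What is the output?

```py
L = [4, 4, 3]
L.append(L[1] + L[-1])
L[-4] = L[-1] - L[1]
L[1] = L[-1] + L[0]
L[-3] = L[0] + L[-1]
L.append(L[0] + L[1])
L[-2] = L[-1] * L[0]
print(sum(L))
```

append L[1]+L[-1] = 4+3 = 7 → [4, 4, 3, 7]
L[-4] = L[-1]-L[1] = 7-4 = 3 → [3, 4, 3, 7]
L[1] = L[-1]+L[0] = 7+3 = 10 → [3, 10, 3, 7]
L[-3] = L[0]+L[-1] = 3+7 = 10 → [3, 10, 3, 7]
append L[0]+L[1] = 3+10 = 13 → [3, 10, 3, 7, 13]
L[-2] = L[-1]*L[0] = 13*3 = 39 → [3, 10, 3, 39, 13]
sum = 68

68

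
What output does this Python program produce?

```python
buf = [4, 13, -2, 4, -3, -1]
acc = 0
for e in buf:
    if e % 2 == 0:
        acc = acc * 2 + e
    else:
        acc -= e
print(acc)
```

-32

e=4: even, acc = 0*2+4 = 4
e=13: not even, acc = 4-13 = -9
e=-2: even, acc = (-9)*2+(-2) = -20
e=4: even, acc = (-20)*2+4 = -36
e=-3: not even, acc = (-36)-(-3) = -33
e=-1: not even, acc = (-33)-(-1) = -32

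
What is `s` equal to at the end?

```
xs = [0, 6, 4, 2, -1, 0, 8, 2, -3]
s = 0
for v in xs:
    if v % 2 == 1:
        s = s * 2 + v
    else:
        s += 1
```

17

v=0: not odd, s = 0+1 = 1
v=6: not odd, s = 1+1 = 2
v=4: not odd, s = 2+1 = 3
v=2: not odd, s = 3+1 = 4
v=-1: odd, s = 4*2+(-1) = 7
v=0: not odd, s = 7+1 = 8
v=8: not odd, s = 8+1 = 9
v=2: not odd, s = 9+1 = 10
v=-3: odd, s = 10*2+(-3) = 17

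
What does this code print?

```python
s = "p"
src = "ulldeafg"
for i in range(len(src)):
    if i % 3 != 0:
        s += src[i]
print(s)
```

plleag

i=0: skip
i=1: add 'l' → 'pl'
i=2: add 'l' → 'pll'
i=3: skip
i=4: add 'e' → 'plle'
i=5: add 'a' → 'pllea'
i=6: skip
i=7: add 'g' → 'plleag'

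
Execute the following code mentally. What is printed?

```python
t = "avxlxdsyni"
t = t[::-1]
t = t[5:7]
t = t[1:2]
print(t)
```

reverse → 'inysdxlxva'
slice [5:7] → 'xl'
slice [1:2] → 'l'

l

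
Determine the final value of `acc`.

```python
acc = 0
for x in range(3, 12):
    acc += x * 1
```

x=3: acc = 0+3*1 = 3
x=4: acc = 3+4*1 = 7
x=5: acc = 7+5*1 = 12
x=6: acc = 12+6*1 = 18
x=7: acc = 18+7*1 = 25
x=8: acc = 25+8*1 = 33
x=9: acc = 33+9*1 = 42
x=10: acc = 42+10*1 = 52
x=11: acc = 52+11*1 = 63

63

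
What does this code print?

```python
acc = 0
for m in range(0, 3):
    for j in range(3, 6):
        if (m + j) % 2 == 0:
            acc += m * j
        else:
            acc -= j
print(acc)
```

-4

m=0,j=3: odd sum, acc = 0-3 = -3
m=0,j=4: even sum, acc = (-3)+0 = -3
m=0,j=5: odd sum, acc = (-3)-5 = -8
m=1,j=3: even sum, acc = (-8)+3 = -5
m=1,j=4: odd sum, acc = (-5)-4 = -9
m=1,j=5: even sum, acc = (-9)+5 = -4
m=2,j=3: odd sum, acc = (-4)-3 = -7
m=2,j=4: even sum, acc = (-7)+8 = 1
m=2,j=5: odd sum, acc = 1-5 = -4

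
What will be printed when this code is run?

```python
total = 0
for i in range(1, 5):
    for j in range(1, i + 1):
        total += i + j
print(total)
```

50

i=1,j=1: total = 0+2 = 2
i=2,j=1: total = 2+3 = 5
i=2,j=2: total = 5+4 = 9
i=3,j=1: total = 9+4 = 13
i=3,j=2: total = 13+5 = 18
i=3,j=3: total = 18+6 = 24
i=4,j=1: total = 24+5 = 29
i=4,j=2: total = 29+6 = 35
i=4,j=3: total = 35+7 = 42
i=4,j=4: total = 42+8 = 50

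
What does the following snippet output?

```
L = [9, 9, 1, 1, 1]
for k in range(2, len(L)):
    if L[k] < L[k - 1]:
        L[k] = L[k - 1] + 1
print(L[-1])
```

12

k=2: 1<9, L[2] = 9+1 = 10 → [9, 9, 10, 1, 1]
k=3: 1<10, L[3] = 10+1 = 11 → [9, 9, 10, 11, 1]
k=4: 1<11, L[4] = 11+1 = 12 → [9, 9, 10, 11, 12]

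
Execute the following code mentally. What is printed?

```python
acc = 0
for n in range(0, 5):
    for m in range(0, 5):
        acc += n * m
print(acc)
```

100

n=0,m=0: acc = 0+0 = 0
n=0,m=1: acc = 0+0 = 0
n=0,m=2: acc = 0+0 = 0
n=0,m=3: acc = 0+0 = 0
n=0,m=4: acc = 0+0 = 0
n=1,m=0: acc = 0+0 = 0
n=1,m=1: acc = 0+1 = 1
n=1,m=2: acc = 1+2 = 3
n=1,m=3: acc = 3+3 = 6
n=1,m=4: acc = 6+4 = 10
n=2,m=0: acc = 10+0 = 10
n=2,m=1: acc = 10+2 = 12
n=2,m=2: acc = 12+4 = 16
n=2,m=3: acc = 16+6 = 22
n=2,m=4: acc = 22+8 = 30
n=3,m=0: acc = 30+0 = 30
n=3,m=1: acc = 30+3 = 33
n=3,m=2: acc = 33+6 = 39
n=3,m=3: acc = 39+9 = 48
n=3,m=4: acc = 48+12 = 60
n=4,m=0: acc = 60+0 = 60
n=4,m=1: acc = 60+4 = 64
n=4,m=2: acc = 64+8 = 72
n=4,m=3: acc = 72+12 = 84
n=4,m=4: acc = 84+16 = 100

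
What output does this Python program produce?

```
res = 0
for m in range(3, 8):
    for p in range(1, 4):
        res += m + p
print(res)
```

m=3,p=1: res = 0+4 = 4
m=3,p=2: res = 4+5 = 9
m=3,p=3: res = 9+6 = 15
m=4,p=1: res = 15+5 = 20
m=4,p=2: res = 20+6 = 26
m=4,p=3: res = 26+7 = 33
m=5,p=1: res = 33+6 = 39
m=5,p=2: res = 39+7 = 46
m=5,p=3: res = 46+8 = 54
m=6,p=1: res = 54+7 = 61
m=6,p=2: res = 61+8 = 69
m=6,p=3: res = 69+9 = 78
m=7,p=1: res = 78+8 = 86
m=7,p=2: res = 86+9 = 95
m=7,p=3: res = 95+10 = 105

105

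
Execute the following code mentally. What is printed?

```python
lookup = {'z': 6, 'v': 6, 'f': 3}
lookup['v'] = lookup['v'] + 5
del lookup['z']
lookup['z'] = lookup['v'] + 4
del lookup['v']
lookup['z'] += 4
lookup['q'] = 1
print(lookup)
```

{'f': 3, 'z': 19, 'q': 1}

lookup['v'] = lookup['v']+5 = 11 → {'z': 6, 'v': 11, 'f': 3}
del 'z' → {'v': 11, 'f': 3}
lookup['z'] = lookup['v']+4 = 15 → {'v': 11, 'f': 3, 'z': 15}
del 'v' → {'f': 3, 'z': 15}
lookup['z'] = 15+4 = 19 → {'f': 3, 'z': 19}
lookup['q'] = 1 → {'f': 3, 'z': 19, 'q': 1}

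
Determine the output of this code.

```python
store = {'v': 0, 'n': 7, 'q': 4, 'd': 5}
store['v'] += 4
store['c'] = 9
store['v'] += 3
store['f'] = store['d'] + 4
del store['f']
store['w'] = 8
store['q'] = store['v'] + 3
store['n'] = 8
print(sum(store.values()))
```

47

store['v'] = 0+4 = 4 → {'v': 4, 'n': 7, 'q': 4, 'd': 5}
store['c'] = 9 → {'v': 4, 'n': 7, 'q': 4, 'd': 5, 'c': 9}
store['v'] = 4+3 = 7 → {'v': 7, 'n': 7, 'q': 4, 'd': 5, 'c': 9}
store['f'] = store['d']+4 = 9 → {'v': 7, 'n': 7, 'q': 4, 'd': 5, 'c': 9, 'f': 9}
del 'f' → {'v': 7, 'n': 7, 'q': 4, 'd': 5, 'c': 9}
store['w'] = 8 → {'v': 7, 'n': 7, 'q': 4, 'd': 5, 'c': 9, 'w': 8}
store['q'] = store['v']+3 = 10 → {'v': 7, 'n': 7, 'q': 10, 'd': 5, 'c': 9, 'w': 8}
store['n'] = 8 → {'v': 7, 'n': 8, 'q': 10, 'd': 5, 'c': 9, 'w': 8}
sum of values = 47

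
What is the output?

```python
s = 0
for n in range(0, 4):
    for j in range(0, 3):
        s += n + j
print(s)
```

n=0,j=0: s = 0+0 = 0
n=0,j=1: s = 0+1 = 1
n=0,j=2: s = 1+2 = 3
n=1,j=0: s = 3+1 = 4
n=1,j=1: s = 4+2 = 6
n=1,j=2: s = 6+3 = 9
n=2,j=0: s = 9+2 = 11
n=2,j=1: s = 11+3 = 14
n=2,j=2: s = 14+4 = 18
n=3,j=0: s = 18+3 = 21
n=3,j=1: s = 21+4 = 25
n=3,j=2: s = 25+5 = 30

30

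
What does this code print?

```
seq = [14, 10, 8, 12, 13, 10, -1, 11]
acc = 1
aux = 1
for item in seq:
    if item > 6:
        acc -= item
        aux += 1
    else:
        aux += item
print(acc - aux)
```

item=14: >6, acc = 1-14 = -13; aux=2
item=10: >6, acc = (-13)-10 = -23; aux=3
item=8: >6, acc = (-23)-8 = -31; aux=4
item=12: >6, acc = (-31)-12 = -43; aux=5
item=13: >6, acc = (-43)-13 = -56; aux=6
item=10: >6, acc = (-56)-10 = -66; aux=7
item=-1: not >6; aux=6
item=11: >6, acc = (-66)-11 = -77; aux=7
acc-aux = (-77)-7 = -84

-84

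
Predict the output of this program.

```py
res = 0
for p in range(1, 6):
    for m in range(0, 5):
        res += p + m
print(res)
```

p=1,m=0: res = 0+1 = 1
p=1,m=1: res = 1+2 = 3
p=1,m=2: res = 3+3 = 6
p=1,m=3: res = 6+4 = 10
p=1,m=4: res = 10+5 = 15
p=2,m=0: res = 15+2 = 17
p=2,m=1: res = 17+3 = 20
p=2,m=2: res = 20+4 = 24
p=2,m=3: res = 24+5 = 29
p=2,m=4: res = 29+6 = 35
p=3,m=0: res = 35+3 = 38
p=3,m=1: res = 38+4 = 42
p=3,m=2: res = 42+5 = 47
p=3,m=3: res = 47+6 = 53
p=3,m=4: res = 53+7 = 60
p=4,m=0: res = 60+4 = 64
p=4,m=1: res = 64+5 = 69
p=4,m=2: res = 69+6 = 75
p=4,m=3: res = 75+7 = 82
p=4,m=4: res = 82+8 = 90
p=5,m=0: res = 90+5 = 95
p=5,m=1: res = 95+6 = 101
p=5,m=2: res = 101+7 = 108
p=5,m=3: res = 108+8 = 116
p=5,m=4: res = 116+9 = 125

125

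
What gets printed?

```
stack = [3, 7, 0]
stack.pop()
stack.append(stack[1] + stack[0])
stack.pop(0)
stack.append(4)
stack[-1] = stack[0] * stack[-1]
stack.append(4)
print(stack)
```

[7, 10, 28, 4]

pop() removes 0 → [3, 7]
append stack[1]+stack[0] = 7+3 = 10 → [3, 7, 10]
pop(0) removes 3 → [7, 10]
append 4 → [7, 10, 4]
stack[-1] = stack[0]*stack[-1] = 7*4 = 28 → [7, 10, 28]
append 4 → [7, 10, 28, 4]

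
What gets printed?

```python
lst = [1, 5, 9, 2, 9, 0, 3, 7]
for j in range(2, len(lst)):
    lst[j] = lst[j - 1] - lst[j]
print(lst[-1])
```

-25

j=2: lst[2] = 5-9 = -4 → [1, 5, -4, 2, 9, 0, 3, 7]
j=3: lst[3] = (-4)-2 = -6 → [1, 5, -4, -6, 9, 0, 3, 7]
j=4: lst[4] = (-6)-9 = -15 → [1, 5, -4, -6, -15, 0, 3, 7]
j=5: lst[5] = (-15)-0 = -15 → [1, 5, -4, -6, -15, -15, 3, 7]
j=6: lst[6] = (-15)-3 = -18 → [1, 5, -4, -6, -15, -15, -18, 7]
j=7: lst[7] = (-18)-7 = -25 → [1, 5, -4, -6, -15, -15, -18, -25]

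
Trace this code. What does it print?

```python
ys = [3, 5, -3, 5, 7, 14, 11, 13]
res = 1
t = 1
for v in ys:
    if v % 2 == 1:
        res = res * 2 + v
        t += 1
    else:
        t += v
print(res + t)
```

v=3: odd, res = 1*2+3 = 5; t=2
v=5: odd, res = 5*2+5 = 15; t=3
v=-3: odd, res = 15*2+(-3) = 27; t=4
v=5: odd, res = 27*2+5 = 59; t=5
v=7: odd, res = 59*2+7 = 125; t=6
v=14: not odd; t=20
v=11: odd, res = 125*2+11 = 261; t=21
v=13: odd, res = 261*2+13 = 535; t=22
res+t = 535+22 = 557

557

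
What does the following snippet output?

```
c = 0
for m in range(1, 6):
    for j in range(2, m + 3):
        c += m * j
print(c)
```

m=1,j=2: c = 0+2 = 2
m=1,j=3: c = 2+3 = 5
m=2,j=2: c = 5+4 = 9
m=2,j=3: c = 9+6 = 15
m=2,j=4: c = 15+8 = 23
m=3,j=2: c = 23+6 = 29
m=3,j=3: c = 29+9 = 38
m=3,j=4: c = 38+12 = 50
m=3,j=5: c = 50+15 = 65
m=4,j=2: c = 65+8 = 73
m=4,j=3: c = 73+12 = 85
m=4,j=4: c = 85+16 = 101
m=4,j=5: c = 101+20 = 121
m=4,j=6: c = 121+24 = 145
m=5,j=2: c = 145+10 = 155
m=5,j=3: c = 155+15 = 170
m=5,j=4: c = 170+20 = 190
m=5,j=5: c = 190+25 = 215
m=5,j=6: c = 215+30 = 245
m=5,j=7: c = 245+35 = 280

280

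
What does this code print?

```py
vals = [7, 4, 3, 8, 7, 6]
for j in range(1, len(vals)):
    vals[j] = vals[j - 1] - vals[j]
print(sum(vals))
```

j=1: vals[1] = 7-4 = 3 → [7, 3, 3, 8, 7, 6]
j=2: vals[2] = 3-3 = 0 → [7, 3, 0, 8, 7, 6]
j=3: vals[3] = 0-8 = -8 → [7, 3, 0, -8, 7, 6]
j=4: vals[4] = (-8)-7 = -15 → [7, 3, 0, -8, -15, 6]
j=5: vals[5] = (-15)-6 = -21 → [7, 3, 0, -8, -15, -21]
sum = -34

-34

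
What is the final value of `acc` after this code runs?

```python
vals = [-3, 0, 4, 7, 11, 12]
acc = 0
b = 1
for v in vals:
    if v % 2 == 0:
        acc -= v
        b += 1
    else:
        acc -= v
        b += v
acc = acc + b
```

v=-3: not even, acc = 0-(-3) = 3; b=-2
v=0: even, acc = 3-0 = 3; b=-1
v=4: even, acc = 3-4 = -1; b=0
v=7: not even, acc = (-1)-7 = -8; b=7
v=11: not even, acc = (-8)-11 = -19; b=18
v=12: even, acc = (-19)-12 = -31; b=19
acc+b = (-31)+19 = -12

-12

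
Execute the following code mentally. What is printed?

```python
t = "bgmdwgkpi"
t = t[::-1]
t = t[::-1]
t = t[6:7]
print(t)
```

reverse → 'ipkgwdmgb'
reverse → 'bgmdwgkpi'
slice [6:7] → 'k'

k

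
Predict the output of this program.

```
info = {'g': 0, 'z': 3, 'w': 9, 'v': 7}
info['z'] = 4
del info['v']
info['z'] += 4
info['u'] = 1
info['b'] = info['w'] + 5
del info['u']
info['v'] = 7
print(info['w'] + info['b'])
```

23

info['z'] = 4 → {'g': 0, 'z': 4, 'w': 9, 'v': 7}
del 'v' → {'g': 0, 'z': 4, 'w': 9}
info['z'] = 4+4 = 8 → {'g': 0, 'z': 8, 'w': 9}
info['u'] = 1 → {'g': 0, 'z': 8, 'w': 9, 'u': 1}
info['b'] = info['w']+5 = 14 → {'g': 0, 'z': 8, 'w': 9, 'u': 1, 'b': 14}
del 'u' → {'g': 0, 'z': 8, 'w': 9, 'b': 14}
info['v'] = 7 → {'g': 0, 'z': 8, 'w': 9, 'b': 14, 'v': 7}
info['w']+info['b'] = 9+14 = 23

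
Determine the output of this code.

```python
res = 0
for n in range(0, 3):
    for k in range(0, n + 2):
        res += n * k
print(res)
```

15

n=0,k=0: res = 0+0 = 0
n=0,k=1: res = 0+0 = 0
n=1,k=0: res = 0+0 = 0
n=1,k=1: res = 0+1 = 1
n=1,k=2: res = 1+2 = 3
n=2,k=0: res = 3+0 = 3
n=2,k=1: res = 3+2 = 5
n=2,k=2: res = 5+4 = 9
n=2,k=3: res = 9+6 = 15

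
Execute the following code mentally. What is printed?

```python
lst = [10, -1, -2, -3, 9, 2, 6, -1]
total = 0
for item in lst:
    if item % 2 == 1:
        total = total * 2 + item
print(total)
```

-3

item=10: not odd
item=-1: odd, total = 0*2+(-1) = -1
item=-2: not odd
item=-3: odd, total = (-1)*2+(-3) = -5
item=9: odd, total = (-5)*2+9 = -1
item=2: not odd
item=6: not odd
item=-1: odd, total = (-1)*2+(-1) = -3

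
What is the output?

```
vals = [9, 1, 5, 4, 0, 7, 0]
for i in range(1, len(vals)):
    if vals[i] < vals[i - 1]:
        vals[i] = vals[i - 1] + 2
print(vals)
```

[9, 11, 13, 15, 17, 19, 21]

i=1: 1<9, vals[1] = 9+2 = 11 → [9, 11, 5, 4, 0, 7, 0]
i=2: 5<11, vals[2] = 11+2 = 13 → [9, 11, 13, 4, 0, 7, 0]
i=3: 4<13, vals[3] = 13+2 = 15 → [9, 11, 13, 15, 0, 7, 0]
i=4: 0<15, vals[4] = 15+2 = 17 → [9, 11, 13, 15, 17, 7, 0]
i=5: 7<17, vals[5] = 17+2 = 19 → [9, 11, 13, 15, 17, 19, 0]
i=6: 0<19, vals[6] = 19+2 = 21 → [9, 11, 13, 15, 17, 19, 21]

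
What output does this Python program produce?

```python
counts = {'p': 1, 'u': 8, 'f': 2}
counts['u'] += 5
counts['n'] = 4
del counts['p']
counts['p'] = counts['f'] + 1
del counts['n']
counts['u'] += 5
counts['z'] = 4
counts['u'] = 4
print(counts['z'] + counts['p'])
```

counts['u'] = 8+5 = 13 → {'p': 1, 'u': 13, 'f': 2}
counts['n'] = 4 → {'p': 1, 'u': 13, 'f': 2, 'n': 4}
del 'p' → {'u': 13, 'f': 2, 'n': 4}
counts['p'] = counts['f']+1 = 3 → {'u': 13, 'f': 2, 'n': 4, 'p': 3}
del 'n' → {'u': 13, 'f': 2, 'p': 3}
counts['u'] = 13+5 = 18 → {'u': 18, 'f': 2, 'p': 3}
counts['z'] = 4 → {'u': 18, 'f': 2, 'p': 3, 'z': 4}
counts['u'] = 4 → {'u': 4, 'f': 2, 'p': 3, 'z': 4}
counts['z']+counts['p'] = 4+3 = 7

7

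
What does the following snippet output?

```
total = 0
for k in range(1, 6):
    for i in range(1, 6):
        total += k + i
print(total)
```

k=1,i=1: total = 0+2 = 2
k=1,i=2: total = 2+3 = 5
k=1,i=3: total = 5+4 = 9
k=1,i=4: total = 9+5 = 14
k=1,i=5: total = 14+6 = 20
k=2,i=1: total = 20+3 = 23
k=2,i=2: total = 23+4 = 27
k=2,i=3: total = 27+5 = 32
k=2,i=4: total = 32+6 = 38
k=2,i=5: total = 38+7 = 45
k=3,i=1: total = 45+4 = 49
k=3,i=2: total = 49+5 = 54
k=3,i=3: total = 54+6 = 60
k=3,i=4: total = 60+7 = 67
k=3,i=5: total = 67+8 = 75
k=4,i=1: total = 75+5 = 80
k=4,i=2: total = 80+6 = 86
k=4,i=3: total = 86+7 = 93
k=4,i=4: total = 93+8 = 101
k=4,i=5: total = 101+9 = 110
k=5,i=1: total = 110+6 = 116
k=5,i=2: total = 116+7 = 123
k=5,i=3: total = 123+8 = 131
k=5,i=4: total = 131+9 = 140
k=5,i=5: total = 140+10 = 150

150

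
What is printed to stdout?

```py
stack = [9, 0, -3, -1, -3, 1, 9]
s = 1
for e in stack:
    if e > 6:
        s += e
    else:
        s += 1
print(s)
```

24

e=9: >6, s = 1+9 = 10
e=0: not >6, s = 10+1 = 11
e=-3: not >6, s = 11+1 = 12
e=-1: not >6, s = 12+1 = 13
e=-3: not >6, s = 13+1 = 14
e=1: not >6, s = 14+1 = 15
e=9: >6, s = 15+9 = 24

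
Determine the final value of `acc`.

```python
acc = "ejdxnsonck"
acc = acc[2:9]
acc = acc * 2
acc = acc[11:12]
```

slice [2:9] → 'dxnsonc'
repeat ×2 → 'dxnsoncdxnsonc'
slice [11:12] → 'o'

'o'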